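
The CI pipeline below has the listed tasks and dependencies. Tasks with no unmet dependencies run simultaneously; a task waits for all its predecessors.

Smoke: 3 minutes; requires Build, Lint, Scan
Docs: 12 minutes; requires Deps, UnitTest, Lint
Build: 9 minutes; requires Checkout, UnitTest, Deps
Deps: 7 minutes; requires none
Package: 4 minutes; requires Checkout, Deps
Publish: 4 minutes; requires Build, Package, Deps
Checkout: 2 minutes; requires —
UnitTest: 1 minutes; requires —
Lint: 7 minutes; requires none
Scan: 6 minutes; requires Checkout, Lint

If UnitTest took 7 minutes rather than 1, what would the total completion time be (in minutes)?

20

Baseline: Deps→Build→Publish = 7+9+4 = 20 → 20 minutes.
The longest path through UnitTest is only 14 minutes, so UnitTest has float 6.
The critical path is still Deps→Build→Publish; finish is now 20 minutes.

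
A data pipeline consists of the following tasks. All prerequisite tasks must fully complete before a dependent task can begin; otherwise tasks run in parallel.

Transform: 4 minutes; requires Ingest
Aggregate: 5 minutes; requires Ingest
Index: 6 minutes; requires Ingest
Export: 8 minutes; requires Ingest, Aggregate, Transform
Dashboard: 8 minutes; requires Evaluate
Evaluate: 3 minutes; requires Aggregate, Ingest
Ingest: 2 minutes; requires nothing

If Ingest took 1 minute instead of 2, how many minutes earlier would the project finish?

Critical path before the change: Ingest→Aggregate→Evaluate→Dashboard = 2+5+3+8 = 18 giving 18 minutes.
Since Ingest is critical, the -1 change carries straight to that chain (now 17 minutes).
That remains the longest chain; total 17 minutes.
Change in finish: 17 − 18 = -1 minutes.

1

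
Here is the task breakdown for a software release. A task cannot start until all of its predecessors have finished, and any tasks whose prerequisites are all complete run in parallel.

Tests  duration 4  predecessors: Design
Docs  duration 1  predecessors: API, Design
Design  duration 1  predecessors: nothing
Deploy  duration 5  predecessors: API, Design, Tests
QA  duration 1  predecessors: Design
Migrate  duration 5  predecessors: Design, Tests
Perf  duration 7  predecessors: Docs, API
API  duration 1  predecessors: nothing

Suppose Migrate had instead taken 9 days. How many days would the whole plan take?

14

Actual critical path: Design→Tests→Migrate = 1+4+5 = 10 ⇒ 10 days.
Migrate lies on that path, so at 9 days the path becomes 14 days.
No other chain overtakes it, so the finish is 14 days.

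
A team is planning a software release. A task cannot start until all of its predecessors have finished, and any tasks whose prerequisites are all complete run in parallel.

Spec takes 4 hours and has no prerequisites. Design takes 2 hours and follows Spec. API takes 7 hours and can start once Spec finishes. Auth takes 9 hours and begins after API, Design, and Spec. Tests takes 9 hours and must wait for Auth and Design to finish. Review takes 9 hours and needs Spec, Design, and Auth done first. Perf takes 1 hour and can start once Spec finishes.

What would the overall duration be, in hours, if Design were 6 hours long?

29

Critical path before the change: Spec→API→Auth→Tests = 4+7+9+9 = 29 giving 29 hours.
Design has 5 hours of float (longest path through it is 24).
That remains the longest chain; total 29 hours.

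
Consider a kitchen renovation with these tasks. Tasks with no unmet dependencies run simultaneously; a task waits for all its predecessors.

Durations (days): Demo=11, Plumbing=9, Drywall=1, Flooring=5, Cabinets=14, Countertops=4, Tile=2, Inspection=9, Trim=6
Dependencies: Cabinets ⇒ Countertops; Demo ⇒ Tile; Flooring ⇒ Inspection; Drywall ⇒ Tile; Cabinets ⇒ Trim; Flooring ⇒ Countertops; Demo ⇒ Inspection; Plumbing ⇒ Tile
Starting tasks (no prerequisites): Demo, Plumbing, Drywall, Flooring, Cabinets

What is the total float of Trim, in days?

Critical path: Demo→Inspection = 11+9 = 20, so the finish is 20 days.
Trim finishes as early as 20 and must finish by 20.
So Trim can slip 20 − 20 = 0 days.

0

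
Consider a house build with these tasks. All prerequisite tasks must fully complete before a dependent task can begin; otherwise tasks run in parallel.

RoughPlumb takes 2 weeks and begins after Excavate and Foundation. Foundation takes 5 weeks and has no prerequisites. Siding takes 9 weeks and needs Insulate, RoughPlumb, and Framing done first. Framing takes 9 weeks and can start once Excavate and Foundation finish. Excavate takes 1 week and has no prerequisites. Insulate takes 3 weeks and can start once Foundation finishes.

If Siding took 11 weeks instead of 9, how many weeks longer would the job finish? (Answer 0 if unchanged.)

2

The binding path is Foundation→Framing→Siding = 5+9+9 = 23; finish at 23 weeks.
Since Siding is critical, the +2 change carries straight to that chain (now 25 weeks).
The critical path is still Foundation→Framing→Siding; finish is now 25 weeks.
Change in finish: 25 − 23 = +2 weeks.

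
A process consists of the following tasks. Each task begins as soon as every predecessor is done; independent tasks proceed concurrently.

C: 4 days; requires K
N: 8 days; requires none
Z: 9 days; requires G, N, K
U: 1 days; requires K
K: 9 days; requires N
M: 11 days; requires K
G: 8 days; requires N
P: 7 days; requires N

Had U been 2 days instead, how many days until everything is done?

28

As given, the longest chain is N→K→M = 8+9+11 = 28, so the finish is 28 days.
U is off the critical path — its longest chain is 18 days, giving 10 of slack.
The critical path is still N→K→M; finish is now 28 days.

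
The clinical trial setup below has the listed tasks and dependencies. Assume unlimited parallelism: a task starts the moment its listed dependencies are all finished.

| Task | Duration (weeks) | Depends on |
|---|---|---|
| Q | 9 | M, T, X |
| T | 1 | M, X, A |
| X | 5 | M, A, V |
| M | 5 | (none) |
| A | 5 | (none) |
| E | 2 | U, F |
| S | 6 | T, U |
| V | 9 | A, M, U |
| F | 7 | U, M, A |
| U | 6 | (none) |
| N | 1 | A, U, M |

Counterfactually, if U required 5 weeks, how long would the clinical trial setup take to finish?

29

Baseline: U→V→X→T→Q = 6+9+5+1+9 = 30 → 30 weeks.
Since U is critical, the -1 change carries straight to that chain (now 29 weeks).
Now A→V→X→T→Q = 5+9+5+1+9 = 29 is longest, so the finish becomes 29 weeks.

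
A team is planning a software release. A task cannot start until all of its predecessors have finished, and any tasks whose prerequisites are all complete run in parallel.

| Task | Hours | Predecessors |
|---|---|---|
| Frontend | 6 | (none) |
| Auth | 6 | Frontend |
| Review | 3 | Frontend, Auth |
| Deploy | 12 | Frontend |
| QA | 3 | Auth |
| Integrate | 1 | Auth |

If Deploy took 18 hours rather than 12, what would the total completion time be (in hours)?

24

Baseline: Frontend→Deploy = 6+12 = 18 → 18 hours.
Deploy is on the critical path; changing it to 18 makes that path 24 hours.
No other chain overtakes it, so the finish is 24 hours.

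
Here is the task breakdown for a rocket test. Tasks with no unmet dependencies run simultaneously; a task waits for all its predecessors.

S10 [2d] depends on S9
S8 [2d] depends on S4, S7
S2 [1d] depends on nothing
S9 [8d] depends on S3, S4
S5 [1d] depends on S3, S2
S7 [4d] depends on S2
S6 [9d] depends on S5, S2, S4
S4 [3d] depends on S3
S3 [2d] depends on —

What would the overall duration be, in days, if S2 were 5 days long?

Critical path before the change: S3→S4→S9→S10 = 2+3+8+2 = 15 giving 15 days.
S2 has 4 days of float (longest path through it is 11).
Now S2→S5→S6 = 5+1+9 = 15 is longest, so the finish becomes 15 days.

15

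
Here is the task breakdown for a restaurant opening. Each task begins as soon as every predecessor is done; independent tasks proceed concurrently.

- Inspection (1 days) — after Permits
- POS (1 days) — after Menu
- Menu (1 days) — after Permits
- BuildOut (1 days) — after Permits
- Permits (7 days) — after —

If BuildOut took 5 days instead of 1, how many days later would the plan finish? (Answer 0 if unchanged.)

Critical path before the change: Permits→Menu→POS = 7+1+1 = 9 giving 9 days.
The longest path through BuildOut is only 8 days, so BuildOut has float 1.
The binding chain switches to Permits→BuildOut = 7+5 = 12; finish 12 days.
Change in finish: 12 − 9 = +3 days.

3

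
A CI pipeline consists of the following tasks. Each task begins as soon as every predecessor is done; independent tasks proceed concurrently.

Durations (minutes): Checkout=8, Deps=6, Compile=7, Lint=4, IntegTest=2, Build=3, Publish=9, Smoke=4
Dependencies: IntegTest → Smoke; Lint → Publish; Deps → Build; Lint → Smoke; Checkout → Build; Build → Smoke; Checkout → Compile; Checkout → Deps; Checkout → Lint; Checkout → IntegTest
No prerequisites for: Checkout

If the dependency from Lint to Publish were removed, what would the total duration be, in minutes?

Original critical path: Checkout→Deps→Build→Smoke = 8+6+3+4 = 21 ⇒ 21 minutes.
Without Lint→Publish, Publish's earliest start moves from 12 to 0.
The longest chain is now Checkout→Deps→Build→Smoke = 8+6+3+4 = 21, so the job takes 21 minutes.

21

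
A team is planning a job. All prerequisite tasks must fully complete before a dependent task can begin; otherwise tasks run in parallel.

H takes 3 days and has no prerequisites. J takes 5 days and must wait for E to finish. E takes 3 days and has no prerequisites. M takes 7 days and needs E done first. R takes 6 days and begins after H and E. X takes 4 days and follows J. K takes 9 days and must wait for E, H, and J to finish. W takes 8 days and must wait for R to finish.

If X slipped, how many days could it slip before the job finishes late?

Critical path: E→J→K = 3+5+9 = 17, so the finish is 17 days.
Longest path through X: 12 days (earliest finish 12, latest finish 17).
So X can slip 17 − 12 = 5 days.

5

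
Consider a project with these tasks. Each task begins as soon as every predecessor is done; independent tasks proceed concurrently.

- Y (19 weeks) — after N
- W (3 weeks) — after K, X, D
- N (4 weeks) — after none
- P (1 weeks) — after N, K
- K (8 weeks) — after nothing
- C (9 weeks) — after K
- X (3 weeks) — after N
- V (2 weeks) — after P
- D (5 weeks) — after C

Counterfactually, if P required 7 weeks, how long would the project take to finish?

Actual critical path: K→C→D→W = 8+9+5+3 = 25 ⇒ 25 weeks.
P is off the critical path — its longest chain is 11 weeks, giving 14 of slack.
That remains the longest chain; total 25 weeks.

25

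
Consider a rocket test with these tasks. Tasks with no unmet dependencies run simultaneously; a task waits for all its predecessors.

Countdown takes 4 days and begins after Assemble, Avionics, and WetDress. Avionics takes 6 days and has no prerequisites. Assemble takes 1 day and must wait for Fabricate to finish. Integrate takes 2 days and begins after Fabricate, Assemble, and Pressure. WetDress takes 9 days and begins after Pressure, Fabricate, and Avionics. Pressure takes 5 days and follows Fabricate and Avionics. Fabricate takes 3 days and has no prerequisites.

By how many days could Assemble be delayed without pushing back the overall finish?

The longest chain is Avionics→Pressure→WetDress→Countdown = 6+5+9+4 = 24; overall finish 24 days.
Longest path through Assemble: 8 days (earliest finish 4, latest finish 20).
So Assemble can slip 20 − 4 = 16 days.

16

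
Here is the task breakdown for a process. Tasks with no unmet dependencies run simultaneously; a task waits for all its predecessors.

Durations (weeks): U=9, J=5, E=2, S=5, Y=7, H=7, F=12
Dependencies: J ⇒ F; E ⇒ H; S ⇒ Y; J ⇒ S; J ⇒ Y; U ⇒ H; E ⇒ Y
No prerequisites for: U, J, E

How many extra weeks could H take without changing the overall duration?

Critical path: J→S→Y = 5+5+7 = 17, so the finish is 17 weeks.
The longest chain containing H totals 16 weeks.
Slack of H = 10 − 9 = 1 week.

1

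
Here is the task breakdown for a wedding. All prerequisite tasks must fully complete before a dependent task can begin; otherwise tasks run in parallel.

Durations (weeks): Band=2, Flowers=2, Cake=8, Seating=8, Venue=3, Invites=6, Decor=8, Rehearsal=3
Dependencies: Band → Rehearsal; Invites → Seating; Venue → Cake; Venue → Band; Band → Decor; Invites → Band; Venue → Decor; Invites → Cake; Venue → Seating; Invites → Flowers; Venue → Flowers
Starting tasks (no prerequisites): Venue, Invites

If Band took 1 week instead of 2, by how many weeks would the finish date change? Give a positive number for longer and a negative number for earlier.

As given, the longest chain is Invites→Band→Decor = 6+2+8 = 16, so the finish is 16 weeks.
Since Band is critical, the -1 change carries straight to that chain (now 15 weeks).
The critical path is still Invites→Band→Decor; finish is now 15 weeks.
Change in finish: 15 − 16 = -1 weeks.

-1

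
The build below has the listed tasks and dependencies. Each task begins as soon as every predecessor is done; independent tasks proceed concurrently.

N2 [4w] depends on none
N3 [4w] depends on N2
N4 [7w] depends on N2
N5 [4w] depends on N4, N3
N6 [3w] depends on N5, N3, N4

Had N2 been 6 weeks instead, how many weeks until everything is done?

20

Critical path before the change: N2→N4→N5→N6 = 4+7+4+3 = 18 giving 18 weeks.
Since N2 is critical, the +2 change carries straight to that chain (now 20 weeks).
The critical path is still N2→N4→N5→N6; finish is now 20 weeks.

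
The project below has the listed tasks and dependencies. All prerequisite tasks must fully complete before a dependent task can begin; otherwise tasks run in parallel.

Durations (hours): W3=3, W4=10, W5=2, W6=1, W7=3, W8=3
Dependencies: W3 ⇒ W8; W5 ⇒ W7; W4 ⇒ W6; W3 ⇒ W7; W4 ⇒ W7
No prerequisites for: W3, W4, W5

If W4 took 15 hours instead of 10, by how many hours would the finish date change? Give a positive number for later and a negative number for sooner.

Baseline: W4→W7 = 10+3 = 13 → 13 hours.
W4 is on the critical path; changing it to 15 makes that path 18 hours.
That remains the longest chain; total 18 hours.
Change in finish: 18 − 13 = +5 hours.

5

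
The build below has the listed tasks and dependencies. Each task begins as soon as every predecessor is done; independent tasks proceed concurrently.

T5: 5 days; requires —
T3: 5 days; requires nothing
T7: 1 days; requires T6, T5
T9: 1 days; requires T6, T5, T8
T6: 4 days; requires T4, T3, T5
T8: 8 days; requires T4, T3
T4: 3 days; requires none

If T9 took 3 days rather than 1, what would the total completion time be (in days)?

As given, the longest chain is T3→T8→T9 = 5+8+1 = 14, so the finish is 14 days.
T9 is on the critical path; changing it to 3 makes that path 16 days.
That remains the longest chain; total 16 days.

16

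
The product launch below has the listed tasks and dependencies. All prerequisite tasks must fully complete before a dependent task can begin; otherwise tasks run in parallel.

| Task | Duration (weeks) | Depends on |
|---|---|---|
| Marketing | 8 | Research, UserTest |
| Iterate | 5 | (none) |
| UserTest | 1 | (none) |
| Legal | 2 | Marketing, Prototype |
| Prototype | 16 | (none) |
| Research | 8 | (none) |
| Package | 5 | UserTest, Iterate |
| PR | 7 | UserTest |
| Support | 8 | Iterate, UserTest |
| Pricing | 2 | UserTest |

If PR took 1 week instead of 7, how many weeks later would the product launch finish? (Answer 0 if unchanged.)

0

As given, the longest chain is Research→Marketing→Legal = 8+8+2 = 18, so the finish is 18 weeks.
PR has 10 weeks of float (longest path through it is 8).
No other chain overtakes it, so the finish is 18 weeks.
Change in finish: 18 − 18 = +0 weeks.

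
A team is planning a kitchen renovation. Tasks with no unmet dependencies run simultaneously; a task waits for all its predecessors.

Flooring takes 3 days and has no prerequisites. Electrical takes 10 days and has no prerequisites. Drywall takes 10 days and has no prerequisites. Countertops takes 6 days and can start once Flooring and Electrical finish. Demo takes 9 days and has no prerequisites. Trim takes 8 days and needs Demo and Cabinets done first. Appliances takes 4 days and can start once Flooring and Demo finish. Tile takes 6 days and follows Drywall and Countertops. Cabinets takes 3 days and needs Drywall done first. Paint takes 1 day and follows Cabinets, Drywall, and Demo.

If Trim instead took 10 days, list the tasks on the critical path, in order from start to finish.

Critical path before the change: Electrical→Countertops→Tile = 10+6+6 = 22 giving 22 days.
The longest path through Trim is only 21 days, so Trim has float 1.
The binding chain switches to Drywall→Cabinets→Trim = 10+3+10 = 23; finish 23 days.

Drywall, Cabinets, Trim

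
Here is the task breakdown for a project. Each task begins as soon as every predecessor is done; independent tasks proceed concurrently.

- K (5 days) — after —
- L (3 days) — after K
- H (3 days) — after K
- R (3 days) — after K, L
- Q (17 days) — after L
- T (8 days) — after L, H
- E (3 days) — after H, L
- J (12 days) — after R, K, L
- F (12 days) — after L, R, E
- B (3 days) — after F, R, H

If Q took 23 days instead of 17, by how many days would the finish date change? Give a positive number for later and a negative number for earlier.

5

Critical path before the change: K→L→R→F→B = 5+3+3+12+3 = 26 giving 26 days.
Q has 1 day of float (longest path through it is 25).
The binding chain switches to K→L→Q = 5+3+23 = 31; finish 31 days.
Change in finish: 31 − 26 = +5 days.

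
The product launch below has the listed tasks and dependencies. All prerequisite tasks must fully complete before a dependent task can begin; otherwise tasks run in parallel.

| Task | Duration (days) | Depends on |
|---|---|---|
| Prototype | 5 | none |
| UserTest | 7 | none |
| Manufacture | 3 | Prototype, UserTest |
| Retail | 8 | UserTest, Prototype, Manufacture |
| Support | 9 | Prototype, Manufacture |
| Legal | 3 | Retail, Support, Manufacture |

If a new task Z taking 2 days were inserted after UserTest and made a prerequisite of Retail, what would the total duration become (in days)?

Originally the product launch takes 22 days.
With Z inserted, Retail now waits for max(UserTest, Prototype, Manufacture, Z).
New critical path: UserTest→Manufacture→Support→Legal = 7+3+9+3 = 22 ⇒ 22 days.

22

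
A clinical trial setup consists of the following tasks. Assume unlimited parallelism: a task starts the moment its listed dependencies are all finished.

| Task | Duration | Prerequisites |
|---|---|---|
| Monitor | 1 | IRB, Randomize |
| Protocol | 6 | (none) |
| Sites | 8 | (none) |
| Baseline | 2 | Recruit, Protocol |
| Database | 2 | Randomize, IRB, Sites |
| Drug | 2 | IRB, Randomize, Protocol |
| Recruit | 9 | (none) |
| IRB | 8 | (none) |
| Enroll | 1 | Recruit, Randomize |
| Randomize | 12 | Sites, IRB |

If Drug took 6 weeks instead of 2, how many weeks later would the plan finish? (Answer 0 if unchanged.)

Critical path before the change: IRB→Randomize→Drug = 8+12+2 = 22 giving 22 weeks.
Drug is on the critical path; changing it to 6 makes that path 26 weeks.
No other chain overtakes it, so the finish is 26 weeks.
Change in finish: 26 − 22 = +4 weeks.

4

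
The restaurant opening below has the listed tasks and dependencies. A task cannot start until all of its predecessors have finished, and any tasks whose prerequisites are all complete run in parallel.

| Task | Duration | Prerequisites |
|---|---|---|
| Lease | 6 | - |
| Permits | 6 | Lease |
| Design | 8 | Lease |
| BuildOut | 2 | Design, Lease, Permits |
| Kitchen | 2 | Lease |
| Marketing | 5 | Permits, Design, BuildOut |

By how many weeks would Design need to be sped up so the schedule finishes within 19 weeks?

Current finish: 21 weeks; target: 19.
Design is on every critical path, so each week cut from Design cuts the finish by one (this holds down to a finish of 19).
Need 21 − 19 = 2 weeks off Design → Design becomes 6 weeks, finish becomes 19.

2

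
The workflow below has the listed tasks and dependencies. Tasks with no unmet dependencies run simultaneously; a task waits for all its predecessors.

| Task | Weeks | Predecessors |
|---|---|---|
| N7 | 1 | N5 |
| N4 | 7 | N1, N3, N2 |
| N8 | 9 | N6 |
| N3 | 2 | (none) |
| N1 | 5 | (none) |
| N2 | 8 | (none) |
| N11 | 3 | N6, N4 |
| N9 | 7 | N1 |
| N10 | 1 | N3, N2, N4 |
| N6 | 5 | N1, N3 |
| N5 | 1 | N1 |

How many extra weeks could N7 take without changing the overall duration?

N1→N6→N8 = 5+5+9 = 19 sets the makespan at 19 weeks.
Longest path through N7: 7 weeks (earliest finish 7, latest finish 19).
So N7 can slip 19 − 7 = 12 weeks.

12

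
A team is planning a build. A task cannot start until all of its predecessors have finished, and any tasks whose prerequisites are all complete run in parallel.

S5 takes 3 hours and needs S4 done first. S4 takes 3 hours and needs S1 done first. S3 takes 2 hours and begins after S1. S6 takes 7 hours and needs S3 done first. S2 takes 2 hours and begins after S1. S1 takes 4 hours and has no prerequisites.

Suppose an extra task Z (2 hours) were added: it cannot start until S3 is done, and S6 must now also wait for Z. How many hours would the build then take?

Originally the build takes 13 hours.
With Z inserted, S6 now waits for max(S3, Z).
New critical path: S1→S3→Z→S6 = 4+2+2+7 = 15 ⇒ 15 hours.

15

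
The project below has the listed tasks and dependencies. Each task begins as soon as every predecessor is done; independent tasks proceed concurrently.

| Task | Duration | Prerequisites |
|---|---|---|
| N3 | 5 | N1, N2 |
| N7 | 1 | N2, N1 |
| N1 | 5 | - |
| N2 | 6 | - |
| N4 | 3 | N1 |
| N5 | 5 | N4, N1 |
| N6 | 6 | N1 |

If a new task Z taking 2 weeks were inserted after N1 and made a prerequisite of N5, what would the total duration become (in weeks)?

13

Originally the project takes 13 weeks.
With Z inserted, N5 now waits for max(N4, N1, Z).
New critical path: N1→N4→N5 = 5+3+5 = 13 ⇒ 13 weeks.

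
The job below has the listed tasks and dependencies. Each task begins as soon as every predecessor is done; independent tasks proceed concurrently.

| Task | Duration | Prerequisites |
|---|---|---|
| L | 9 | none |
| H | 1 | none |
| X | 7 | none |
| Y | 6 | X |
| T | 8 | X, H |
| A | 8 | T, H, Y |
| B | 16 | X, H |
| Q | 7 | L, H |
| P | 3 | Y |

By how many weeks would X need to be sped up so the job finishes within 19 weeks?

Current finish: 23 weeks; target: 19.
X is on every critical path, so each week cut from X cuts the finish by one (this holds down to a finish of 17).
Need 23 − 19 = 4 weeks off X → X becomes 3 weeks, finish becomes 19.

4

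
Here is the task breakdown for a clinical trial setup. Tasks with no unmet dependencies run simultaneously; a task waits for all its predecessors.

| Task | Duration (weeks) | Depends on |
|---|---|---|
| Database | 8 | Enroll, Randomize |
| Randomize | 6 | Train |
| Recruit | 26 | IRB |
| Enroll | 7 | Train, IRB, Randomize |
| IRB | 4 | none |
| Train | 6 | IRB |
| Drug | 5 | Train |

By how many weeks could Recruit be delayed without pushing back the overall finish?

1

Critical path: IRB→Train→Randomize→Enroll→Database = 4+6+6+7+8 = 31, so the finish is 31 weeks.
Recruit finishes as early as 30 and must finish by 31.
Float = 31 − 30 = 1.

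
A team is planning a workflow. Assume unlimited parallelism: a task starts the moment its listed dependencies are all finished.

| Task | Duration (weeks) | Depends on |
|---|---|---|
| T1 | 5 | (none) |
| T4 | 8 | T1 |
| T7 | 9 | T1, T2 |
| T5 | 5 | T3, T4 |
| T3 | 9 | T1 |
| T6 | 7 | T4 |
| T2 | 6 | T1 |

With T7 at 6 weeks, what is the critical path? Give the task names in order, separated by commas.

As given, the longest chain is T1→T2→T7 = 5+6+9 = 20, so the finish is 20 weeks.
Since T7 is critical, the -3 change carries straight to that chain (now 17 weeks).
Now T1→T4→T6 = 5+8+7 = 20 is longest, so the finish becomes 20 weeks.

T1, T4, T6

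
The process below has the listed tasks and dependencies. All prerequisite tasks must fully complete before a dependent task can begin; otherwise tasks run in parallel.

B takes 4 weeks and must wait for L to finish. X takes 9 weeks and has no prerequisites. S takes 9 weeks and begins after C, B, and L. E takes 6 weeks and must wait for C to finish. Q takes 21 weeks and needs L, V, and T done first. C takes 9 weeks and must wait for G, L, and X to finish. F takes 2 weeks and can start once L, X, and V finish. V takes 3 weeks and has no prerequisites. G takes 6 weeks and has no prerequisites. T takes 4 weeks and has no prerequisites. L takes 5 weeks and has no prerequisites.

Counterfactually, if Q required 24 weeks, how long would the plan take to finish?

29

Critical path before the change: X→C→S = 9+9+9 = 27 giving 27 weeks.
Q has 1 week of float (longest path through it is 26).
The binding chain switches to L→Q = 5+24 = 29; finish 29 weeks.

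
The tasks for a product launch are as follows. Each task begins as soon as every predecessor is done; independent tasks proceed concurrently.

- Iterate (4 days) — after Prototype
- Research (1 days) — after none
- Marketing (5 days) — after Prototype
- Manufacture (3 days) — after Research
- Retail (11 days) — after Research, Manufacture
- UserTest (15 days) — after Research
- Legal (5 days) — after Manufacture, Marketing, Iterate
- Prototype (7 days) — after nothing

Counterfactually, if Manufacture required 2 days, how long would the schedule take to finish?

As given, the longest chain is Prototype→Marketing→Legal = 7+5+5 = 17, so the finish is 17 days.
Manufacture is off the critical path — its longest chain is 15 days, giving 2 of slack.
No other chain overtakes it, so the finish is 17 days.

17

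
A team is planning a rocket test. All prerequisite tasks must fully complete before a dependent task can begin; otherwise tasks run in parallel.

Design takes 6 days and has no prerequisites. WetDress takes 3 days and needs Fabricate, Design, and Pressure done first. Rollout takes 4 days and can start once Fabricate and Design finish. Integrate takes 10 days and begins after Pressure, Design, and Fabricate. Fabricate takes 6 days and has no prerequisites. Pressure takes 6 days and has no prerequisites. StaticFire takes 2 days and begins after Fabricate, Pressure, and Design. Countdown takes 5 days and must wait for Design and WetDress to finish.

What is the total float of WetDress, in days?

Critical path: Design→Integrate = 6+10 = 16, so the finish is 16 days.
Longest path through WetDress: 14 days (earliest finish 9, latest finish 11).
So WetDress can slip 11 − 9 = 2 days.

2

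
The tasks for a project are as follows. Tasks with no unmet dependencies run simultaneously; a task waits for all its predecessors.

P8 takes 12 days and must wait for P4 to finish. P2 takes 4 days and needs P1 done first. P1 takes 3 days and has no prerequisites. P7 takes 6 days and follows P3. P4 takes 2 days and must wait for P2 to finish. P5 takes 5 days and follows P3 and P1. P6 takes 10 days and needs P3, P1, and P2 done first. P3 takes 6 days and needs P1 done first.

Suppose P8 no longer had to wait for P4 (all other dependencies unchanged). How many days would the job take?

With the dependency in place, P1→P2→P4→P8 = 3+4+2+12 = 21 sets the finish at 21 days.
Without P4→P8, P8's earliest start moves from 9 to 0.
The longest chain is now P1→P3→P6 = 3+6+10 = 19, so the job takes 19 days.

19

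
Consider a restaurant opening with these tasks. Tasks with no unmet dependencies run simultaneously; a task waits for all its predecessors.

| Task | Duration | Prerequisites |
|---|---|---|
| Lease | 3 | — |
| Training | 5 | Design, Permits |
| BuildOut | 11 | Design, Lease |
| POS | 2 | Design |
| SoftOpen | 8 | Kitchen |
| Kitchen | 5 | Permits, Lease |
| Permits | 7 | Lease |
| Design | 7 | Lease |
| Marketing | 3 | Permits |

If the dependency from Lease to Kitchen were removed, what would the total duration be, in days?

With the dependency in place, Lease→Permits→Kitchen→SoftOpen = 3+7+5+8 = 23 sets the finish at 23 days.
Dropping Lease→Kitchen doesn't change Kitchen's earliest start (10); another predecessor still binds.
The longest chain is now Lease→Permits→Kitchen→SoftOpen = 3+7+5+8 = 23, so the job takes 23 days.

23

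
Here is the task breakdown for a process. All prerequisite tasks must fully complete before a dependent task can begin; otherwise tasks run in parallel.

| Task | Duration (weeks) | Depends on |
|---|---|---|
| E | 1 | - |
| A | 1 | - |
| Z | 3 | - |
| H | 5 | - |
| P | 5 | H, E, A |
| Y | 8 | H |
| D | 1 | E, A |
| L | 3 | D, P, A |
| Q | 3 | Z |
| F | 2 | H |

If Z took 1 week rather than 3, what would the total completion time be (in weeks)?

Critical path before the change: H→P→L = 5+5+3 = 13 giving 13 weeks.
The longest path through Z is only 6 weeks, so Z has float 7.
No other chain overtakes it, so the finish is 13 weeks.

13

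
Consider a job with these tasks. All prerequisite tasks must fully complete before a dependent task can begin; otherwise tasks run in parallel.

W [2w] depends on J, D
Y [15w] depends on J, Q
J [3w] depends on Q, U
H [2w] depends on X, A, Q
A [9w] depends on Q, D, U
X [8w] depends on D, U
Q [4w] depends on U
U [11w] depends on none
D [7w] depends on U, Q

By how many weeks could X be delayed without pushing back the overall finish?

The longest chain is U→Q→D→A→H = 11+4+7+9+2 = 33; overall finish 33 weeks.
X finishes as early as 30 and must finish by 31.
Float = 33 − 32 = 1.

1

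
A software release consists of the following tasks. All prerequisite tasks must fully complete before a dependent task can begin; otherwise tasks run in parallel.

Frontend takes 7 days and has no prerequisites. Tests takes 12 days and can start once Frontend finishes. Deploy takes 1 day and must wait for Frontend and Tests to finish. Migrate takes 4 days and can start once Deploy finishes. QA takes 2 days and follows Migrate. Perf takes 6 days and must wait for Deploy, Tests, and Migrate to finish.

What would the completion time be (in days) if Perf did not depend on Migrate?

Before: longest chain Frontend→Tests→Deploy→Migrate→Perf = 7+12+1+4+6 = 30, finish 30.
Without Migrate→Perf, Perf's earliest start moves from 24 to 20.
New critical path: Frontend→Tests→Deploy→Migrate→QA = 7+12+1+4+2 = 26 ⇒ 26 days.

26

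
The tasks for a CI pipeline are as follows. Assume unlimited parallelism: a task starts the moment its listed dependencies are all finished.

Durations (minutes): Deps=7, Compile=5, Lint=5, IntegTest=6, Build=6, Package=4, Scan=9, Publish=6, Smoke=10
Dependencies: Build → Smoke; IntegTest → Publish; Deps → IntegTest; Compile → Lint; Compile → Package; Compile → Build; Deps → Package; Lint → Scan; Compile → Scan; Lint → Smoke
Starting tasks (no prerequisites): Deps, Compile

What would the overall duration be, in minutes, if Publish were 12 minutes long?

25

The binding path is Compile→Build→Smoke = 5+6+10 = 21; finish at 21 minutes.
The longest path through Publish is only 19 minutes, so Publish has float 2.
The binding chain switches to Deps→IntegTest→Publish = 7+6+12 = 25; finish 25 minutes.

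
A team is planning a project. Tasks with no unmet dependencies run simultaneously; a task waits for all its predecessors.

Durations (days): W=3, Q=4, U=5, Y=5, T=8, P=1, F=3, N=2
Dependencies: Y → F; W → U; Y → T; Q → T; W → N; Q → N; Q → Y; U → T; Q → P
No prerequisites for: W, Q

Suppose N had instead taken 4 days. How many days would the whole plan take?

Baseline: Q→Y→T = 4+5+8 = 17 → 17 days.
The longest path through N is only 6 days, so N has float 11.
No other chain overtakes it, so the finish is 17 days.

17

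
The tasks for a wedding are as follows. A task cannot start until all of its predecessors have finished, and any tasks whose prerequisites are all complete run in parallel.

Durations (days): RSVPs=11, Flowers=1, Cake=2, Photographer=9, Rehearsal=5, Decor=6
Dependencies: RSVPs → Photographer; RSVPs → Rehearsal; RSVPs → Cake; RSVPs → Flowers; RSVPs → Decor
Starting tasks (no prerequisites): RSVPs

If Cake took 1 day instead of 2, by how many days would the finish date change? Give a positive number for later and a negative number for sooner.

Baseline: RSVPs→Photographer = 11+9 = 20 → 20 days.
Cake is off the critical path — its longest chain is 13 days, giving 7 of slack.
No other chain overtakes it, so the finish is 20 days.
Change in finish: 20 − 20 = +0 days.

0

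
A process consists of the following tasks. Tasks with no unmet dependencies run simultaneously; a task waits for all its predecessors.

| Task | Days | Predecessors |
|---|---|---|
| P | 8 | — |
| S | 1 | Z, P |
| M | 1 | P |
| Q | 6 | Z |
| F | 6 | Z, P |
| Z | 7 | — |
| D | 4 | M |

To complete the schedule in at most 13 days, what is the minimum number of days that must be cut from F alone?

1

Current finish: 14 days; target: 13.
F is on every critical path, so each day cut from F cuts the finish by one (this holds down to a finish of 13).
Need 14 − 13 = 1 day off F → F becomes 5 days, finish becomes 13.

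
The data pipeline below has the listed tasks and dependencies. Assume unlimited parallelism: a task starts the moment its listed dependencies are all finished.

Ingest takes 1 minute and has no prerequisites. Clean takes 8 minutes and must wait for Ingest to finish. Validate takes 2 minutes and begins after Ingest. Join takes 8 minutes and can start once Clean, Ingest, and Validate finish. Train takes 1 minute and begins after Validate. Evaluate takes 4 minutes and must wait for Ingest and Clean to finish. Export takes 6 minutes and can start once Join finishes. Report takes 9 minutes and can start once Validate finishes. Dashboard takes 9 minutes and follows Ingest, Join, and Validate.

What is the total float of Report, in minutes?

Critical path: Ingest→Clean→Join→Dashboard = 1+8+8+9 = 26, so the finish is 26 minutes.
Report finishes as early as 12 and must finish by 26.
Slack of Report = 17 − 3 = 14 minutes.

14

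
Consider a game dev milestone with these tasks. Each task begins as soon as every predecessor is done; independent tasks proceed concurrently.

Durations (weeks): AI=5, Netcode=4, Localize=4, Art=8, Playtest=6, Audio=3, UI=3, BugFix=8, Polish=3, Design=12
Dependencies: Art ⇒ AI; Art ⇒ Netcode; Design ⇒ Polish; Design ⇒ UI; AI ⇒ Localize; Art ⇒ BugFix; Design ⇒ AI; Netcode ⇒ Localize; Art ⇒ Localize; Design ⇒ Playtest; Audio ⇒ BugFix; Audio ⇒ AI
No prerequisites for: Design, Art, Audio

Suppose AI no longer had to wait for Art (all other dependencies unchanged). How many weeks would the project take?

With the dependency in place, Design→AI→Localize = 12+5+4 = 21 sets the finish at 21 weeks.
Dropping Art→AI doesn't change AI's earliest start (12); another predecessor still binds.
After: Design→AI→Localize = 12+5+4 = 21 → 21 weeks.

21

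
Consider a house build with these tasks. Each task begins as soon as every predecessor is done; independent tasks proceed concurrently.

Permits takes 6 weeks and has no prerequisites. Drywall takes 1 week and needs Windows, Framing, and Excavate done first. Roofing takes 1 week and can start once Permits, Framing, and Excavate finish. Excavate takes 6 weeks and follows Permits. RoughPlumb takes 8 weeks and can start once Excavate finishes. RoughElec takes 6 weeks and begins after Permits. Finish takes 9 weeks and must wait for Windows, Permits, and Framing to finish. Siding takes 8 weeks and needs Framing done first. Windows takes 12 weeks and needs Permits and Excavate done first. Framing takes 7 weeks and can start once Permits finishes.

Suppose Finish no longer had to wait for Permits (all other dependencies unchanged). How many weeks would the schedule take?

33

Original critical path: Permits→Excavate→Windows→Finish = 6+6+12+9 = 33 ⇒ 33 weeks.
Dropping Permits→Finish doesn't change Finish's earliest start (24); another predecessor still binds.
The longest chain is now Permits→Excavate→Windows→Finish = 6+6+12+9 = 33, so the schedule takes 33 weeks.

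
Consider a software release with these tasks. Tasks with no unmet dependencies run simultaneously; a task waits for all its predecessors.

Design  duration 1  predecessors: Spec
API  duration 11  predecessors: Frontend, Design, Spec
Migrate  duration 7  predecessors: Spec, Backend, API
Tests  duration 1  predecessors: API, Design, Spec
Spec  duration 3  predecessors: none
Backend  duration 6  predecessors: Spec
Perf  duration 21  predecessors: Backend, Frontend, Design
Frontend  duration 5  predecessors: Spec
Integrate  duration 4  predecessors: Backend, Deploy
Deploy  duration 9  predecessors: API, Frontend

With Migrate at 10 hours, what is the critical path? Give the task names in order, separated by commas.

As given, the longest chain is Spec→Frontend→API→Deploy→Integrate = 3+5+11+9+4 = 32, so the finish is 32 hours.
Migrate is off the critical path — its longest chain is 26 hours, giving 6 of slack.
No other chain overtakes it, so the finish is 32 hours.

Spec, Frontend, API, Deploy, Integrate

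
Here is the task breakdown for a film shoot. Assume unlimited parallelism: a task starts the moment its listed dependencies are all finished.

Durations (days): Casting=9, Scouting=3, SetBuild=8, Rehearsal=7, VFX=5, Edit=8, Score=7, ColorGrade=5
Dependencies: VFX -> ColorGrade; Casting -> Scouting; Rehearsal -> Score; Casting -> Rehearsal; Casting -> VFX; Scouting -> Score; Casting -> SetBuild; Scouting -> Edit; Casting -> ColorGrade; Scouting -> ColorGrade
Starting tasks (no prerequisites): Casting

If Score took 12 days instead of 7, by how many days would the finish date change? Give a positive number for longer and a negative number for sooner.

Critical path before the change: Casting→Rehearsal→Score = 9+7+7 = 23 giving 23 days.
Since Score is critical, the +5 change carries straight to that chain (now 28 days).
The critical path is still Casting→Rehearsal→Score; finish is now 28 days.
Change in finish: 28 − 23 = +5 days.

5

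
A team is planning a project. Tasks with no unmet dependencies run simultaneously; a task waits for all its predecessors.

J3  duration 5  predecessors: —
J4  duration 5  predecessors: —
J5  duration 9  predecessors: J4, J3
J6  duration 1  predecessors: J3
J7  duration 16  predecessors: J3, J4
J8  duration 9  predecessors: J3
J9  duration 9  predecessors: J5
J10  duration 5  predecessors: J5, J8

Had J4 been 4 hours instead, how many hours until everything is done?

Critical path before the change: J4→J5→J9 = 5+9+9 = 23 giving 23 hours.
Since J4 is critical, the -1 change carries straight to that chain (now 22 hours).
Now J3→J5→J9 = 5+9+9 = 23 is longest, so the finish becomes 23 hours.

23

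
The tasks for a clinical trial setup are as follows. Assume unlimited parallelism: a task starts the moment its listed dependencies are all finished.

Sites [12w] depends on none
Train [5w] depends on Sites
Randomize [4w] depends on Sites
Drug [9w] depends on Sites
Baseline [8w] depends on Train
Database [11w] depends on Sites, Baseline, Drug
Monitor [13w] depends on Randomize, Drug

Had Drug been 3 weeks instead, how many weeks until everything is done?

36

Actual critical path: Sites→Train→Baseline→Database = 12+5+8+11 = 36 ⇒ 36 weeks.
Drug is off the critical path — its longest chain is 34 weeks, giving 2 of slack.
The critical path is still Sites→Train→Baseline→Database; finish is now 36 weeks.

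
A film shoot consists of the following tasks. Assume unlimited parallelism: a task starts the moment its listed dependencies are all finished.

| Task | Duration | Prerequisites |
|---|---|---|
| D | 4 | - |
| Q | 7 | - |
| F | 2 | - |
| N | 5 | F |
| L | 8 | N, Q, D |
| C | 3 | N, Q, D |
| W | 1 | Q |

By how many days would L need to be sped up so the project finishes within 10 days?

5

Current finish: 15 days; target: 10.
L is on every critical path, so each day cut from L cuts the finish by one (this holds down to a finish of 10).
Need 15 − 10 = 5 days off L → L becomes 3 days, finish becomes 10.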